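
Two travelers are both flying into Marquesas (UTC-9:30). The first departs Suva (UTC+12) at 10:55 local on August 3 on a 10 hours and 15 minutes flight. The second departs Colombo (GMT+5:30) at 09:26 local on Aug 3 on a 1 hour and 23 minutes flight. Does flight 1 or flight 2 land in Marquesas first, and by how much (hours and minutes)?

Flight 1 in UTC: 10:55 − 12:00 = 22:55 on Aug 2.
+10 hours and 15 minutes → arrive 09:10 UTC on Aug 3.
Flight 2 in UTC: 09:26 − 5:30 = 03:56 on Aug 3.
+1 hour 23 minutes → arrive 05:19 UTC on Aug 3.
Flight 2 lands earlier by 3 hours 51 minutes.

the second, by 3 hours 51 minutes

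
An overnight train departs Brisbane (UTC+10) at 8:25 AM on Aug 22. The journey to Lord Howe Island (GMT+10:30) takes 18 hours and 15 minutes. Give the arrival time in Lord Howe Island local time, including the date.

Convert departure to UTC: 8:25 AM − 10:00 = 10:25 PM UTC on Aug 21.
Add 18 hours and 15 minutes travel time → 4:40 PM UTC (Aug 22).
Lord Howe Island is UTC+10:30, so local arrival = 4:40 PM + 10:30 = 3:10 AM on Aug 23.

3:10 AM on Aug 23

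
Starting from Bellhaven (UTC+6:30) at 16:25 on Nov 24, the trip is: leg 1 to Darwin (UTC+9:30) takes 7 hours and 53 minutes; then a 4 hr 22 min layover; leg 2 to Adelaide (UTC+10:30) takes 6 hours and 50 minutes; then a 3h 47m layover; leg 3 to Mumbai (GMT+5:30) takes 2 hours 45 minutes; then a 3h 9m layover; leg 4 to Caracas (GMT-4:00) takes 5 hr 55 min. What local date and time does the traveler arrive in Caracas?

16:36 on Nov 25

Convert departure to UTC: 16:25 − 6:30 = 09:55 UTC on Nov 24.
Add 7 hours 53 minutes leg 1 → 17:48 UTC.
Add 4 hours and 22 minutes layover in Darwin → 22:10 UTC.
Add 6 hours and 50 minutes leg 2 → 05:00 UTC (Nov 25).
Add 3 hours 47 minutes layover in Adelaide → 08:47 UTC.
Add 2 hours and 45 minutes leg 3 → 11:32 UTC.
Add 3 hours 9 minutes layover in Mumbai → 14:41 UTC.
Add 5 hours and 55 minutes leg 4 → 20:36 UTC.
Caracas is UTC−4:00, so local arrival = 20:36 − 4:00 = 16:36 on Nov 25.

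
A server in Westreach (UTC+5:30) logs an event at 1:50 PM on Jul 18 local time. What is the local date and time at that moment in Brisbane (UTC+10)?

6:20 PM on Jul 18

In UTC: 1:50 PM − 5:30 = 8:20 AM on Jul 18.
Brisbane is UTC+10:00: 8:20 AM + 10:00 = 6:20 PM on Jul 18.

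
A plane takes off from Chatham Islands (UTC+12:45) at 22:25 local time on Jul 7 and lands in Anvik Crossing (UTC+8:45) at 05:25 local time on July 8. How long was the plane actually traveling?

11 hours

Departure in UTC: 22:25 − 12:45 = 09:40 on Jul 7.
Arrival in UTC: 05:25 − 8:45 = 20:40 on Jul 7.
Elapsed = 20:40 − 09:40 = 11 hours.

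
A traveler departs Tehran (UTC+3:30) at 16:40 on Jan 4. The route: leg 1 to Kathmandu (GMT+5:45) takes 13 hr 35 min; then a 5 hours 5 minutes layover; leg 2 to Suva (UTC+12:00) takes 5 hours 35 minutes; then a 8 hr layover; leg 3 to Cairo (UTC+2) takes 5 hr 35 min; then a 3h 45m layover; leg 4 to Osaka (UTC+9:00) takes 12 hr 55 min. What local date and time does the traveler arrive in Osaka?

04:40 on January 7

Convert departure to UTC: 16:40 − 3:30 = 13:10 UTC on Jan 4.
Add 13 hours 35 minutes leg 1 → 02:45 UTC (Jan 5).
Add 5 hours 5 minutes layover in Kathmandu → 07:50 UTC.
Add 5 hours and 35 minutes leg 2 → 13:25 UTC.
Add 8 hours layover in Suva → 21:25 UTC.
Add 5 hours and 35 minutes leg 3 → 03:00 UTC (Jan 6).
Add 3 hours and 45 minutes layover in Cairo → 06:45 UTC.
Add 12 hours 55 minutes leg 4 → 19:40 UTC.
Osaka is UTC+9:00, so local arrival = 19:40 + 9:00 = 04:40 on Jan 7.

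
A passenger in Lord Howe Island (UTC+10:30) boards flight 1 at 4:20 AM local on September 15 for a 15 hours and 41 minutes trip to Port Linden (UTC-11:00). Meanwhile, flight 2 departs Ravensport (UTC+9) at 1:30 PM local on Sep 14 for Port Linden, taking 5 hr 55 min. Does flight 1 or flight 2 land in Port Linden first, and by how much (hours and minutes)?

Flight 1 in UTC: 4:20 AM − 10:30 = 5:50 PM on Sep 14.
+15 hours and 41 minutes → arrive 9:31 AM UTC on Sep 15.
Flight 2 in UTC: 1:30 PM − 9:00 = 4:30 AM on Sep 14.
+5 hours 55 minutes → arrive 10:25 AM UTC on Sep 14.
Flight 2 lands earlier by 23 hours 6 minutes.

the second, by 23 hours 6 minutes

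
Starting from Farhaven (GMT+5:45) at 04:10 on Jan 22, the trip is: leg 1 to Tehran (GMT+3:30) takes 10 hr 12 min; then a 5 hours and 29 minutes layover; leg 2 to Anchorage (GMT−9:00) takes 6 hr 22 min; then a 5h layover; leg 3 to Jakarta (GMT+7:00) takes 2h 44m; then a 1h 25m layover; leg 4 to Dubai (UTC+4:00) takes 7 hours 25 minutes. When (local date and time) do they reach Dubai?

Convert departure to UTC: 04:10 − 5:45 = 22:25 UTC on Jan 21.
Add 10 hours and 12 minutes leg 1 → 08:37 UTC (Jan 22).
Add 5 hours 29 minutes layover in Tehran → 14:06 UTC.
Add 6 hours and 22 minutes leg 2 → 20:28 UTC.
Add 5 hours layover in Anchorage → 01:28 UTC (Jan 23).
Add 2 hours and 44 minutes leg 3 → 04:12 UTC.
Add 1 hour and 25 minutes layover in Jakarta → 05:37 UTC.
Add 7 hours and 25 minutes leg 4 → 13:02 UTC.
Dubai is UTC+4:00, so local arrival = 13:02 + 4:00 = 17:02 on Jan 23.

17:02 on Jan 23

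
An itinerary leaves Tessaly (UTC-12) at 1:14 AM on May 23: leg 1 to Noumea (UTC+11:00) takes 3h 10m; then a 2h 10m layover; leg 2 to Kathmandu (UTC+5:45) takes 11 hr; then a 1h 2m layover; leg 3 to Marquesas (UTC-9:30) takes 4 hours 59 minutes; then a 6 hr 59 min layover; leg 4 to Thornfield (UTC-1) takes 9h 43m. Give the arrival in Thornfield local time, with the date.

3:17 AM on May 25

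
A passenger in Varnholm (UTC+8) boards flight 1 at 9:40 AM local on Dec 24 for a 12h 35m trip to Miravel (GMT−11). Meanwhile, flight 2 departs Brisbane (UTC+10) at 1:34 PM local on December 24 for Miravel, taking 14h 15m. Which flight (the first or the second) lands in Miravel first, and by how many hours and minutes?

the first, by 3 hours 34 minutes

Flight 1 in UTC: 9:40 AM − 8:00 = 1:40 AM on Dec 24.
+12 hours and 35 minutes → arrive 2:15 PM UTC on Dec 24.
Flight 2 in UTC: 1:34 PM − 10:00 = 3:34 AM on Dec 24.
+14 hours and 15 minutes → arrive 5:49 PM UTC on Dec 24.
Flight 1 lands earlier by 3 hours 34 minutes.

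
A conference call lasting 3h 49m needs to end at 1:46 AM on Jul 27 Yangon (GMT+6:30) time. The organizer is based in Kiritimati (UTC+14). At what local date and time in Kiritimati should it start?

Target end time in UTC: 1:46 AM − 6:30 = 7:16 PM on Jul 26.
Subtract 3 hours 49 minutes → start 3:27 PM UTC on Jul 26.
Kiritimati is UTC+14:00: 3:27 PM + 14:00 = 5:27 AM on Jul 27.

5:27 AM on July 27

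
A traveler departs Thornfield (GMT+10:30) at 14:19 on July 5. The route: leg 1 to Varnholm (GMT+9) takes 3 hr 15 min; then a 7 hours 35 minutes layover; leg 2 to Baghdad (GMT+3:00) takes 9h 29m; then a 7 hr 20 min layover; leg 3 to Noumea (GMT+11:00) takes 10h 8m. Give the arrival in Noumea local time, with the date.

04:36 on Jul 7

Convert departure to UTC: 14:19 − 10:30 = 03:49 UTC on Jul 5.
Add 3 hours 15 minutes leg 1 → 07:04 UTC.
Add 7 hours and 35 minutes layover in Varnholm → 14:39 UTC.
Add 9 hours 29 minutes leg 2 → 00:08 UTC (Jul 6).
Add 7 hours 20 minutes layover in Baghdad → 07:28 UTC.
Add 10 hours 8 minutes leg 3 → 17:36 UTC.
Noumea is UTC+11:00, so local arrival = 17:36 + 11:00 = 04:36 on Jul 7.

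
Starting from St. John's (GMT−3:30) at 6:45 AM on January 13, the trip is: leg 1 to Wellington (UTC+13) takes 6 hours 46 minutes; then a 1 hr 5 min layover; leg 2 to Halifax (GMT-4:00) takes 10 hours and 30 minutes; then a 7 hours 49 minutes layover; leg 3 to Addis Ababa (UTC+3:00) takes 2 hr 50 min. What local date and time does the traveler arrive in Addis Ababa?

6:15 PM on Jan 14

Convert departure to UTC: 6:45 AM + 3:30 = 10:15 AM UTC on Jan 13.
Add 6 hours and 46 minutes leg 1 → 5:01 PM UTC.
Add 1 hour 5 minutes layover in Wellington → 6:06 PM UTC.
Add 10 hours 30 minutes leg 2 → 4:36 AM UTC (Jan 14).
Add 7 hours and 49 minutes layover in Halifax → 12:25 PM UTC.
Add 2 hours and 50 minutes leg 3 → 3:15 PM UTC.
Addis Ababa is UTC+3:00, so local arrival = 3:15 PM + 3:00 = 6:15 PM on Jan 14.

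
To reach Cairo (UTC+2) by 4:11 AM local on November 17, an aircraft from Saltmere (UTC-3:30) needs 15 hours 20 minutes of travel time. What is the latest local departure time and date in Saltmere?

Target arrival in UTC: 4:11 AM − 2:00 = 2:11 AM on Nov 17.
Subtract 15 hours 20 minutes → departure 10:51 AM UTC on Nov 16.
Saltmere is UTC−3:30: 10:51 AM − 3:30 = 7:21 AM on Nov 16.

7:21 AM on Nov 16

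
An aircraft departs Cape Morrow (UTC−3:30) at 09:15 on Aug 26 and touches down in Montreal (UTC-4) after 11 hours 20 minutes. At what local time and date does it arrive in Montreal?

Convert departure to UTC: 09:15 + 3:30 = 12:45 UTC on Aug 26.
Add 11 hours and 20 minutes travel time → 00:05 UTC (Aug 27).
Montreal is UTC−4:00, so local arrival = 00:05 − 4:00 = 20:05 on Aug 26.

20:05 on August 26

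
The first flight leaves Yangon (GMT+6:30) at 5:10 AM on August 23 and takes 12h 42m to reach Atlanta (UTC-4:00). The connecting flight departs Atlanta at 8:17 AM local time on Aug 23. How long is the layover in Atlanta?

Convert departure to UTC: 5:10 AM − 6:30 = 10:40 PM UTC on Aug 22.
Add 12 hours and 42 minutes flight time → 11:22 AM UTC (Aug 23).
Atlanta is UTC−4:00, so local arrival = 11:22 AM − 4:00 = 7:22 AM on Aug 23.
Layover = 8:17 AM − 7:22 AM = 55 minutes.

55 minutes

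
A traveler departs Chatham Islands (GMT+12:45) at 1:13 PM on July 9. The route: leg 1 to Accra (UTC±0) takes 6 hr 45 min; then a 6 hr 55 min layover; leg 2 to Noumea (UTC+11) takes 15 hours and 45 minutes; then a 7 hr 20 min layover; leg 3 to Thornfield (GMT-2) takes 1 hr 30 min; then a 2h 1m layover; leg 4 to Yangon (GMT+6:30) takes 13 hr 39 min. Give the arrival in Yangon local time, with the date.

Convert departure to UTC: 1:13 PM − 12:45 = 12:28 AM UTC on Jul 9.
Add 6 hours and 45 minutes leg 1 → 7:13 AM UTC.
Add 6 hours and 55 minutes layover in Accra → 2:08 PM UTC.
Add 15 hours 45 minutes leg 2 → 5:53 AM UTC (Jul 10).
Add 7 hours 20 minutes layover in Noumea → 1:13 PM UTC.
Add 1 hour 30 minutes leg 3 → 2:43 PM UTC.
Add 2 hours 1 minute layover in Thornfield → 4:44 PM UTC.
Add 13 hours 39 minutes leg 4 → 6:23 AM UTC (Jul 11).
Yangon is UTC+6:30, so local arrival = 6:23 AM + 6:30 = 12:53 PM on Jul 11.

12:53 PM on July 11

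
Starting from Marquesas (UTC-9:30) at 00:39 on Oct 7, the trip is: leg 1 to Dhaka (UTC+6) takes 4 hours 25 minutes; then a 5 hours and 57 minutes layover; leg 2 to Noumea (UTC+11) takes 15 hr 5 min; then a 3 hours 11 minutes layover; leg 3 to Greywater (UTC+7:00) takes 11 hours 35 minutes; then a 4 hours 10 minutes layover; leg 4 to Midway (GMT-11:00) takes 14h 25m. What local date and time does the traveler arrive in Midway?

Convert departure to UTC: 00:39 + 9:30 = 10:09 UTC on Oct 7.
Add 4 hours 25 minutes leg 1 → 14:34 UTC.
Add 5 hours and 57 minutes layover in Dhaka → 20:31 UTC.
Add 15 hours 5 minutes leg 2 → 11:36 UTC (Oct 8).
Add 3 hours 11 minutes layover in Noumea → 14:47 UTC.
Add 11 hours 35 minutes leg 3 → 02:22 UTC (Oct 9).
Add 4 hours 10 minutes layover in Greywater → 06:32 UTC.
Add 14 hours 25 minutes leg 4 → 20:57 UTC.
Midway is UTC−11:00, so local arrival = 20:57 − 11:00 = 09:57 on Oct 9.

09:57 on October 9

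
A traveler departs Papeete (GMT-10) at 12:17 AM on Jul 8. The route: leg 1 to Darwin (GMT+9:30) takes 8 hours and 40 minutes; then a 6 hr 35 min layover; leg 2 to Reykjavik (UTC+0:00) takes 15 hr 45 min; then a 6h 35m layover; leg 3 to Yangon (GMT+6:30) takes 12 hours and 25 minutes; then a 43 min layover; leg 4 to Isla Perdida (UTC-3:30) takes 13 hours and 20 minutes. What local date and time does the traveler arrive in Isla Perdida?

10:50 PM on July 10

Convert departure to UTC: 12:17 AM + 10:00 = 10:17 AM UTC on Jul 8.
Add 8 hours 40 minutes leg 1 → 6:57 PM UTC.
Add 6 hours 35 minutes layover in Darwin → 1:32 AM UTC (Jul 9).
Add 15 hours and 45 minutes leg 2 → 5:17 PM UTC.
Add 6 hours 35 minutes layover in Reykjavik → 11:52 PM UTC.
Add 12 hours 25 minutes leg 3 → 12:17 PM UTC (Jul 10).
Add 43 minutes layover in Yangon → 1:00 PM UTC.
Add 13 hours 20 minutes leg 4 → 2:20 AM UTC (Jul 11).
Isla Perdida is UTC−3:30, so local arrival = 2:20 AM − 3:30 = 10:50 PM on Jul 10.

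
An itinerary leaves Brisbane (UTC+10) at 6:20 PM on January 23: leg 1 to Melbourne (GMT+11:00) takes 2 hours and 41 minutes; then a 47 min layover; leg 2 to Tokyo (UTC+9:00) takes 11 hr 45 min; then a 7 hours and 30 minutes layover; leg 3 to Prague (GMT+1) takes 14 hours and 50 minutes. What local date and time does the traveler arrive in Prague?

10:53 PM on January 24

Convert departure to UTC: 6:20 PM − 10:00 = 8:20 AM UTC on Jan 23.
Add 2 hours 41 minutes leg 1 → 11:01 AM UTC.
Add 47 minutes layover in Melbourne → 11:48 AM UTC.
Add 11 hours 45 minutes leg 2 → 11:33 PM UTC.
Add 7 hours and 30 minutes layover in Tokyo → 7:03 AM UTC (Jan 24).
Add 14 hours and 50 minutes leg 3 → 9:53 PM UTC.
Prague is UTC+1:00, so local arrival = 9:53 PM + 1:00 = 10:53 PM on Jan 24.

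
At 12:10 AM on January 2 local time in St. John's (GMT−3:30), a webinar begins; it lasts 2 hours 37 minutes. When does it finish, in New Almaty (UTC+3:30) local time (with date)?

9:47 AM on Jan 2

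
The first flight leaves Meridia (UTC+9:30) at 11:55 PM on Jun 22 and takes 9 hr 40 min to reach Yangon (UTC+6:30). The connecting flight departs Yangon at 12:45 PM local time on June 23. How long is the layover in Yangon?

Convert departure to UTC: 11:55 PM − 9:30 = 2:25 PM UTC on Jun 22.
Add 9 hours and 40 minutes flight time → 12:05 AM UTC (Jun 23).
Yangon is UTC+6:30, so local arrival = 12:05 AM + 6:30 = 6:35 AM on Jun 23.
Layover = 12:45 PM − 6:35 AM = 6 hours 10 minutes.

6 hours 10 minutes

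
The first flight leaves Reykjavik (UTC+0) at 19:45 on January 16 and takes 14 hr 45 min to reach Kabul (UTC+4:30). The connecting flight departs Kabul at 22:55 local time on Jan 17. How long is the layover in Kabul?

7 hours 55 minutes

Reykjavik is at UTC+0, so departure is already 19:45 UTC on Jan 16.
Add 14 hours 45 minutes flight time → 10:30 UTC (Jan 17).
Kabul is UTC+4:30, so local arrival = 10:30 + 4:30 = 15:00 on Jan 17.
Layover = 22:55 − 15:00 = 7 hours 55 minutes.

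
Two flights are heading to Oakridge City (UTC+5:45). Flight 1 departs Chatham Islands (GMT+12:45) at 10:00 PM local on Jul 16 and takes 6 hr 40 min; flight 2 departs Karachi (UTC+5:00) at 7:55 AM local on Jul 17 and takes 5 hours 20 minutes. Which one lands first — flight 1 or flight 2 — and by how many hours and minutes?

the first, by 16 hours 20 minutes

Flight 1 in UTC: 10:00 PM − 12:45 = 9:15 AM on Jul 16.
+6 hours and 40 minutes → arrive 3:55 PM UTC on Jul 16.
Flight 2 in UTC: 7:55 AM − 5:00 = 2:55 AM on Jul 17.
+5 hours 20 minutes → arrive 8:15 AM UTC on Jul 17.
Flight 1 lands earlier by 16 hours 20 minutes.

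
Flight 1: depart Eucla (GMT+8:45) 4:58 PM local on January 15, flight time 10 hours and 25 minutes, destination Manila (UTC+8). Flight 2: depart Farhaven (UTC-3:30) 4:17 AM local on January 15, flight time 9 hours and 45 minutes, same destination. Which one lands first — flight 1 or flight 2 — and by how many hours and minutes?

the second, by 1 hour 6 minutes

Flight 1 in UTC: 4:58 PM − 8:45 = 8:13 AM on Jan 15.
+10 hours 25 minutes → arrive 6:38 PM UTC on Jan 15.
Flight 2 in UTC: 4:17 AM + 3:30 = 7:47 AM on Jan 15.
+9 hours and 45 minutes → arrive 5:32 PM UTC on Jan 15.
Flight 2 lands earlier by 1 hour 6 minutes.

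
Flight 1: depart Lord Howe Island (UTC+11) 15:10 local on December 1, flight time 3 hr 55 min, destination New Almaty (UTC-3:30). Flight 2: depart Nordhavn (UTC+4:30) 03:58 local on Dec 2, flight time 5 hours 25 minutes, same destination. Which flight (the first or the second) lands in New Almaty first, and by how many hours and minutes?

Flight 1 in UTC: 15:10 − 11:00 = 04:10 on Dec 1.
+3 hours and 55 minutes → arrive 08:05 UTC on Dec 1.
Flight 2 in UTC: 03:58 − 4:30 = 23:28 on Dec 1.
+5 hours and 25 minutes → arrive 04:53 UTC on Dec 2.
Flight 1 lands earlier by 20 hours 48 minutes.

the first, by 20 hours 48 minutes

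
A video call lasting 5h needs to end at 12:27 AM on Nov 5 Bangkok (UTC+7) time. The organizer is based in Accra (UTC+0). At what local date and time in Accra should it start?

12:27 PM on Nov 4

Target end time in UTC: 12:27 AM − 7:00 = 5:27 PM on Nov 4.
Subtract 5 hours → start 12:27 PM UTC on Nov 4.
Accra is UTC+0, so start is 12:27 PM on Nov 4.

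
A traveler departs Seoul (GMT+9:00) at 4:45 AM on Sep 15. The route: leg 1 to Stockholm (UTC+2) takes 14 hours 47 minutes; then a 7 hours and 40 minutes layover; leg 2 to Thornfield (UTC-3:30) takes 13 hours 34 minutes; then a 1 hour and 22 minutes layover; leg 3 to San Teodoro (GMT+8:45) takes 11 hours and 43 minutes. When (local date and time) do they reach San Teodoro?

Convert departure to UTC: 4:45 AM − 9:00 = 7:45 PM UTC on Sep 14.
Add 14 hours 47 minutes leg 1 → 10:32 AM UTC (Sep 15).
Add 7 hours 40 minutes layover in Stockholm → 6:12 PM UTC.
Add 13 hours 34 minutes leg 2 → 7:46 AM UTC (Sep 16).
Add 1 hour and 22 minutes layover in Thornfield → 9:08 AM UTC.
Add 11 hours and 43 minutes leg 3 → 8:51 PM UTC.
San Teodoro is UTC+8:45, so local arrival = 8:51 PM + 8:45 = 5:36 AM on Sep 17.

5:36 AM on September 17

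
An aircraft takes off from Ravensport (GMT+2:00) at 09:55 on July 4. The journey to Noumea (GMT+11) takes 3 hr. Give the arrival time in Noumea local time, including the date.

Convert departure to UTC: 09:55 − 2:00 = 07:55 UTC on Jul 4.
Add 3 hours travel time → 10:55 UTC.
Noumea is UTC+11:00, so local arrival = 10:55 + 11:00 = 21:55 on Jul 4.

21:55 on July 4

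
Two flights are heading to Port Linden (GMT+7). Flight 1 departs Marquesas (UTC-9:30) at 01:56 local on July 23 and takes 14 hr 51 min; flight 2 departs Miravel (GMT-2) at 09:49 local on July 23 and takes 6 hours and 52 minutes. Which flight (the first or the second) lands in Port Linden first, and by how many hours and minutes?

the second, by 7 hours 36 minutes

Flight 1 in UTC: 01:56 + 9:30 = 11:26 on Jul 23.
+14 hours and 51 minutes → arrive 02:17 UTC on Jul 24.
Flight 2 in UTC: 09:49 + 2:00 = 11:49 on Jul 23.
+6 hours 52 minutes → arrive 18:41 UTC on Jul 23.
Flight 2 lands earlier by 7 hours 36 minutes.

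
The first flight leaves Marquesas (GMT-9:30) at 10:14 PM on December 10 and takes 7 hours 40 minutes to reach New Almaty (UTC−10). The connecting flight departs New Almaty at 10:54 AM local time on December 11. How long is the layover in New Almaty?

5 hours 30 minutes

Convert departure to UTC: 10:14 PM + 9:30 = 7:44 AM UTC on Dec 11.
Add 7 hours 40 minutes flight time → 3:24 PM UTC.
New Almaty is UTC−10:00, so local arrival = 3:24 PM − 10:00 = 5:24 AM on Dec 11.
Layover = 10:54 AM − 5:24 AM = 5 hours 30 minutes.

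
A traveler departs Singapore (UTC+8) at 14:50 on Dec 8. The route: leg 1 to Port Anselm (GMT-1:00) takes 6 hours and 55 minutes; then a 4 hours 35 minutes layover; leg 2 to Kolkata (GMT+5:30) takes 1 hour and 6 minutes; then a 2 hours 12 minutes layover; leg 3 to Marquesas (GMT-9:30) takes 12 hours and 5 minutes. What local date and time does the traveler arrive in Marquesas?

00:13 on December 9

Convert departure to UTC: 14:50 − 8:00 = 06:50 UTC on Dec 8.
Add 6 hours 55 minutes leg 1 → 13:45 UTC.
Add 4 hours and 35 minutes layover in Port Anselm → 18:20 UTC.
Add 1 hour and 6 minutes leg 2 → 19:26 UTC.
Add 2 hours and 12 minutes layover in Kolkata → 21:38 UTC.
Add 12 hours 5 minutes leg 3 → 09:43 UTC (Dec 9).
Marquesas is UTC−9:30, so local arrival = 09:43 − 9:30 = 00:13 on Dec 9.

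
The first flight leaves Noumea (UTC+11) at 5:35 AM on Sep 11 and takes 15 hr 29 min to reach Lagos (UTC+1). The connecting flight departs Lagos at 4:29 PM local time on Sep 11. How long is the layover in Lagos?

Convert departure to UTC: 5:35 AM − 11:00 = 6:35 PM UTC on Sep 10.
Add 15 hours and 29 minutes flight time → 10:04 AM UTC (Sep 11).
Lagos is UTC+1:00, so local arrival = 10:04 AM + 1:00 = 11:04 AM on Sep 11.
Layover = 4:29 PM − 11:04 AM = 5 hours 25 minutes.

5 hours 25 minutes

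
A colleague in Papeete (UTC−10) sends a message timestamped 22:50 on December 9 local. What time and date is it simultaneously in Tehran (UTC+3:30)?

In UTC: 22:50 + 10:00 = 08:50 on Dec 10.
Tehran is UTC+3:30: 08:50 + 3:30 = 12:20 on Dec 10.

12:20 on December 10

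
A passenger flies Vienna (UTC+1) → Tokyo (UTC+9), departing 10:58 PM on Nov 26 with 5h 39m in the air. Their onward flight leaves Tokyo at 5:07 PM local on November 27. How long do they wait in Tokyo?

4 hours 30 minutes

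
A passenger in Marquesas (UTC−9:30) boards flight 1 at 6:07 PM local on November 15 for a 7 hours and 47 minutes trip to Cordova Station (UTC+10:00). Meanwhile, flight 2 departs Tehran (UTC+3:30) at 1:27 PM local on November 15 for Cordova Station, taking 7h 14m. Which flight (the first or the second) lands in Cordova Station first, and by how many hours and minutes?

Flight 1 in UTC: 6:07 PM + 9:30 = 3:37 AM on Nov 16.
+7 hours 47 minutes → arrive 11:24 AM UTC on Nov 16.
Flight 2 in UTC: 1:27 PM − 3:30 = 9:57 AM on Nov 15.
+7 hours and 14 minutes → arrive 5:11 PM UTC on Nov 15.
Flight 2 lands earlier by 18 hours 13 minutes.

the second, by 18 hours 13 minutes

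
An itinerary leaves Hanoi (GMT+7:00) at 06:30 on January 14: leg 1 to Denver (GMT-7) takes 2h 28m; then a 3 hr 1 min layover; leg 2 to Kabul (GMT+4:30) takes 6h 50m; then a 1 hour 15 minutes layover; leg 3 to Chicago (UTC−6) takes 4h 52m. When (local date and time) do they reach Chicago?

11:56 on January 14

Convert departure to UTC: 06:30 − 7:00 = 23:30 UTC on Jan 13.
Add 2 hours 28 minutes leg 1 → 01:58 UTC (Jan 14).
Add 3 hours 1 minute layover in Denver → 04:59 UTC.
Add 6 hours 50 minutes leg 2 → 11:49 UTC.
Add 1 hour 15 minutes layover in Kabul → 13:04 UTC.
Add 4 hours and 52 minutes leg 3 → 17:56 UTC.
Chicago is UTC−6:00, so local arrival = 17:56 − 6:00 = 11:56 on Jan 14.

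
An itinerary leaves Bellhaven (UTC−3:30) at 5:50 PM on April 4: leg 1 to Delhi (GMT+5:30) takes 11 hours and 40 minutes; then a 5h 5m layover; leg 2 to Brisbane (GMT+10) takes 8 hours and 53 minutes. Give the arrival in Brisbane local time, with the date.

Convert departure to UTC: 5:50 PM + 3:30 = 9:20 PM UTC on Apr 4.
Add 11 hours and 40 minutes leg 1 → 9:00 AM UTC (Apr 5).
Add 5 hours 5 minutes layover in Delhi → 2:05 PM UTC.
Add 8 hours 53 minutes leg 2 → 10:58 PM UTC.
Brisbane is UTC+10:00, so local arrival = 10:58 PM + 10:00 = 8:58 AM on Apr 6.

8:58 AM on April 6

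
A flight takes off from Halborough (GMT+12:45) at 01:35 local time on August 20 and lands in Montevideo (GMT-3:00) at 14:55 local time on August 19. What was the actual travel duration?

Departure in UTC: 01:35 − 12:45 = 12:50 on Aug 19.
Arrival in UTC: 14:55 + 3:00 = 17:55 on Aug 19.
Elapsed = 17:55 − 12:50 = 5 hours 5 minutes.

5 hours 5 minutes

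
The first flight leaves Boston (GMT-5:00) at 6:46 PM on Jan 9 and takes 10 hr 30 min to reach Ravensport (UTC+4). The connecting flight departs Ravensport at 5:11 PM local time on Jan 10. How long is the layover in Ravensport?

Convert departure to UTC: 6:46 PM + 5:00 = 11:46 PM UTC on Jan 9.
Add 10 hours and 30 minutes flight time → 10:16 AM UTC (Jan 10).
Ravensport is UTC+4:00, so local arrival = 10:16 AM + 4:00 = 2:16 PM on Jan 10.
Layover = 5:11 PM − 2:16 PM = 2 hours 55 minutes.

2 hours 55 minutes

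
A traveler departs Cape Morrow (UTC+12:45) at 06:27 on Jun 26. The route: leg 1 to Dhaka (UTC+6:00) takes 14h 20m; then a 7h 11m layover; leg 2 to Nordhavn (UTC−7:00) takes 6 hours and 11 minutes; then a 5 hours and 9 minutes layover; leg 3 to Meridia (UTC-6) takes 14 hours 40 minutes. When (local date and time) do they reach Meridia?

Convert departure to UTC: 06:27 − 12:45 = 17:42 UTC on Jun 25.
Add 14 hours and 20 minutes leg 1 → 08:02 UTC (Jun 26).
Add 7 hours 11 minutes layover in Dhaka → 15:13 UTC.
Add 6 hours 11 minutes leg 2 → 21:24 UTC.
Add 5 hours and 9 minutes layover in Nordhavn → 02:33 UTC (Jun 27).
Add 14 hours 40 minutes leg 3 → 17:13 UTC.
Meridia is UTC−6:00, so local arrival = 17:13 − 6:00 = 11:13 on Jun 27.

11:13 on June 27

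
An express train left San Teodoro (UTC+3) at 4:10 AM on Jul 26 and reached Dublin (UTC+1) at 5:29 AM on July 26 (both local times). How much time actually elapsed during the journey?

3 hours 19 minutes

Dublin is 2:00 behind San Teodoro.
Clock-face elapsed time (ignoring zones) is 1 hour 19 minutes.
Actual elapsed = 1 hour 19 minutes + 2:00 = 3 hours 19 minutes.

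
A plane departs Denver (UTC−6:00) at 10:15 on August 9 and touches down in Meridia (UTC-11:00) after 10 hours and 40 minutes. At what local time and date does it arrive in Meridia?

15:55 on August 9

Meridia is 5:00 behind Denver.
After 10 hours and 40 minutes it is 20:55 in Denver.
Shift by the zone difference: 20:55 − 5:00 = 15:55 on Aug 9 in Meridia.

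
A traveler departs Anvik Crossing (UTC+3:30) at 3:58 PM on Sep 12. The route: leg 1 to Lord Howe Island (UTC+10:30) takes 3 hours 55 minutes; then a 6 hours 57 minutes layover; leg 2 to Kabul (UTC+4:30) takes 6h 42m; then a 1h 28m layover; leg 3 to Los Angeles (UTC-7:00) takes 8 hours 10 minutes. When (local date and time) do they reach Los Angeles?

8:40 AM on Sep 13

Convert departure to UTC: 3:58 PM − 3:30 = 12:28 PM UTC on Sep 12.
Add 3 hours and 55 minutes leg 1 → 4:23 PM UTC.
Add 6 hours and 57 minutes layover in Lord Howe Island → 11:20 PM UTC.
Add 6 hours 42 minutes leg 2 → 6:02 AM UTC (Sep 13).
Add 1 hour and 28 minutes layover in Kabul → 7:30 AM UTC.
Add 8 hours and 10 minutes leg 3 → 3:40 PM UTC.
Los Angeles is UTC−7:00, so local arrival = 3:40 PM − 7:00 = 8:40 AM on Sep 13.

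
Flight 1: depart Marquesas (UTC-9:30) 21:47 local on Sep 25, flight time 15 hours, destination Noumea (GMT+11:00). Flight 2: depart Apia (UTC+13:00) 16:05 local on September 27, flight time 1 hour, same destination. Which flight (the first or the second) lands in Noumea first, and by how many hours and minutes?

Flight 1 in UTC: 21:47 + 9:30 = 07:17 on Sep 26.
+15 hours → arrive 22:17 UTC on Sep 26.
Flight 2 in UTC: 16:05 − 13:00 = 03:05 on Sep 27.
+1 hour → arrive 04:05 UTC on Sep 27.
Flight 1 lands earlier by 5 hours 48 minutes.

the first, by 5 hours 48 minutes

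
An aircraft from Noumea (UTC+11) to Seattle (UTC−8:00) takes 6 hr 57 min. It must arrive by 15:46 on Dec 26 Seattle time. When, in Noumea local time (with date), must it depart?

Target arrival in UTC: 15:46 + 8:00 = 23:46 on Dec 26.
Subtract 6 hours and 57 minutes → departure 16:49 UTC on Dec 26.
Noumea is UTC+11:00: 16:49 + 11:00 = 03:49 on Dec 27.

03:49 on December 27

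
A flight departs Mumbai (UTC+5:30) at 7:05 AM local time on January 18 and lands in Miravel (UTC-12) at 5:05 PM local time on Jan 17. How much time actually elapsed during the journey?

3 hours 30 minutes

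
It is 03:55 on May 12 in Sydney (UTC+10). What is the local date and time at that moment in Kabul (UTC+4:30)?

22:25 on May 11

Kabul is 5:30 behind Sydney.
Shift by the zone difference: 03:55 − 5:30 = 22:25 on May 11 in Kabul.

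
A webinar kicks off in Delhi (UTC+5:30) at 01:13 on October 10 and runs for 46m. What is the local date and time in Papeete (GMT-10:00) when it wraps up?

10:29 on October 9

Papeete is 15:30 behind Delhi.
After 46 minutes it is 01:59 in Delhi.
Shift by the zone difference: 01:59 − 15:30 = 10:29 on Oct 9 in Papeete.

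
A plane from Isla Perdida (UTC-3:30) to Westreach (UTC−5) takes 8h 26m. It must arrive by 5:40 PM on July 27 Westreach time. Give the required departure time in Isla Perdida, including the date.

10:44 AM on Jul 27

Target arrival in UTC: 5:40 PM + 5:00 = 10:40 PM on Jul 27.
Subtract 8 hours and 26 minutes → departure 2:14 PM UTC on Jul 27.
Isla Perdida is UTC−3:30: 2:14 PM − 3:30 = 10:44 AM on Jul 27.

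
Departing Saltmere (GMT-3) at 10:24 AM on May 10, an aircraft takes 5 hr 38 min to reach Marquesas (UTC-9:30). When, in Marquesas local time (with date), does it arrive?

9:32 AM on May 10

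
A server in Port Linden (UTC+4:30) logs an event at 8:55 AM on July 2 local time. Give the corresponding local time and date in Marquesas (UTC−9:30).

In UTC: 8:55 AM − 4:30 = 4:25 AM on Jul 2.
Marquesas is UTC−9:30: 4:25 AM − 9:30 = 6:55 PM on Jul 1.

6:55 PM on July 1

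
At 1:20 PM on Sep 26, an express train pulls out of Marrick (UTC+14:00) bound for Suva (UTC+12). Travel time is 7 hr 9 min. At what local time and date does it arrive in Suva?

6:29 PM on September 26

Suva is 2:00 behind Marrick.
After 7 hours 9 minutes it is 8:29 PM in Marrick.
Shift by the zone difference: 8:29 PM − 2:00 = 6:29 PM on Sep 26 in Suva.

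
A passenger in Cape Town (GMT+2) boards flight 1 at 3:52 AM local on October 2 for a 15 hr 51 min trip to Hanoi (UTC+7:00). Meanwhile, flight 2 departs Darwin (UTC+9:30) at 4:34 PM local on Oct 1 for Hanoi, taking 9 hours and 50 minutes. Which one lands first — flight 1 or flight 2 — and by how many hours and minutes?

Flight 1 in UTC: 3:52 AM − 2:00 = 1:52 AM on Oct 2.
+15 hours 51 minutes → arrive 5:43 PM UTC on Oct 2.
Flight 2 in UTC: 4:34 PM − 9:30 = 7:04 AM on Oct 1.
+9 hours 50 minutes → arrive 4:54 PM UTC on Oct 1.
Flight 2 lands earlier by 24 hours 49 minutes.

the second, by 24 hours 49 minutes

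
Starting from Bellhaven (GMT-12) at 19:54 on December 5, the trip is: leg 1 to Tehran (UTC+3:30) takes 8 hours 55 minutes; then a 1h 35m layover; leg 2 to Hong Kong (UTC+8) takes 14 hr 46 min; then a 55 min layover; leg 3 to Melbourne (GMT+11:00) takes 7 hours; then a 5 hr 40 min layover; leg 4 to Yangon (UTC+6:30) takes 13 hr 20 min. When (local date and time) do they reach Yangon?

18:35 on December 8

Convert departure to UTC: 19:54 + 12:00 = 07:54 UTC on Dec 6.
Add 8 hours 55 minutes leg 1 → 16:49 UTC.
Add 1 hour and 35 minutes layover in Tehran → 18:24 UTC.
Add 14 hours and 46 minutes leg 2 → 09:10 UTC (Dec 7).
Add 55 minutes layover in Hong Kong → 10:05 UTC.
Add 7 hours leg 3 → 17:05 UTC.
Add 5 hours 40 minutes layover in Melbourne → 22:45 UTC.
Add 13 hours and 20 minutes leg 4 → 12:05 UTC (Dec 8).
Yangon is UTC+6:30, so local arrival = 12:05 + 6:30 = 18:35 on Dec 8.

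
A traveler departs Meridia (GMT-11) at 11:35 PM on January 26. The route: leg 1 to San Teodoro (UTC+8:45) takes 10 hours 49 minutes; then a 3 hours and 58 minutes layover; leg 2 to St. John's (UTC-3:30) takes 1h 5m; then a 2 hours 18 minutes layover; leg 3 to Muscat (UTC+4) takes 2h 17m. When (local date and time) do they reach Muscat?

Convert departure to UTC: 11:35 PM + 11:00 = 10:35 AM UTC on Jan 27.
Add 10 hours 49 minutes leg 1 → 9:24 PM UTC.
Add 3 hours 58 minutes layover in San Teodoro → 1:22 AM UTC (Jan 28).
Add 1 hour 5 minutes leg 2 → 2:27 AM UTC.
Add 2 hours 18 minutes layover in St. John's → 4:45 AM UTC.
Add 2 hours 17 minutes leg 3 → 7:02 AM UTC.
Muscat is UTC+4:00, so local arrival = 7:02 AM + 4:00 = 11:02 AM on Jan 28.

11:02 AM on January 28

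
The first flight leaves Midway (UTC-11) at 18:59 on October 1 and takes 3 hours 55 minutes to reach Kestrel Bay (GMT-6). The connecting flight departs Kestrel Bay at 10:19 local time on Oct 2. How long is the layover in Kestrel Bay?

6 hours 25 minutes

Convert departure to UTC: 18:59 + 11:00 = 05:59 UTC on Oct 2.
Add 3 hours and 55 minutes flight time → 09:54 UTC.
Kestrel Bay is UTC−6:00, so local arrival = 09:54 − 6:00 = 03:54 on Oct 2.
Layover = 10:19 − 03:54 = 6 hours 25 minutes.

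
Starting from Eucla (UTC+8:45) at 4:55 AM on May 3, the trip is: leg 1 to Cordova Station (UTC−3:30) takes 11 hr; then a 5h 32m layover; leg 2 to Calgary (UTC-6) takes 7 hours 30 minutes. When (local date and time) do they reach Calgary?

Convert departure to UTC: 4:55 AM − 8:45 = 8:10 PM UTC on May 2.
Add 11 hours leg 1 → 7:10 AM UTC (May 3).
Add 5 hours 32 minutes layover in Cordova Station → 12:42 PM UTC.
Add 7 hours 30 minutes leg 2 → 8:12 PM UTC.
Calgary is UTC−6:00, so local arrival = 8:12 PM − 6:00 = 2:12 PM on May 3.

2:12 PM on May 3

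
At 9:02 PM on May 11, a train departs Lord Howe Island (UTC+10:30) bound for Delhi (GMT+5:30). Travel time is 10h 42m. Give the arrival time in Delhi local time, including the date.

2:44 AM on May 12

Convert departure to UTC: 9:02 PM − 10:30 = 10:32 AM UTC on May 11.
Add 10 hours and 42 minutes travel time → 9:14 PM UTC.
Delhi is UTC+5:30, so local arrival = 9:14 PM + 5:30 = 2:44 AM on May 12.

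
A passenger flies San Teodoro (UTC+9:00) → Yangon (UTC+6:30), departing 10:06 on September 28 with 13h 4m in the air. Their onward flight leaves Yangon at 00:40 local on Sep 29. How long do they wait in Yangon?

Convert departure to UTC: 10:06 − 9:00 = 01:06 UTC on Sep 28.
Add 13 hours and 4 minutes flight time → 14:10 UTC.
Yangon is UTC+6:30, so local arrival = 14:10 + 6:30 = 20:40 on Sep 28.
Layover = 00:40 − 20:40 (+1 day) = 4 hours.

4 hours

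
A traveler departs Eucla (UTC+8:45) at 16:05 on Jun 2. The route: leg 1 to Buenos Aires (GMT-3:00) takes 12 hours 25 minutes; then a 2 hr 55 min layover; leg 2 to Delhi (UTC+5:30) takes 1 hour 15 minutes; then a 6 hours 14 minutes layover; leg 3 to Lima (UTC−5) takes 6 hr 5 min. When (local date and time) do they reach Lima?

07:14 on June 3

Convert departure to UTC: 16:05 − 8:45 = 07:20 UTC on Jun 2.
Add 12 hours 25 minutes leg 1 → 19:45 UTC.
Add 2 hours and 55 minutes layover in Buenos Aires → 22:40 UTC.
Add 1 hour and 15 minutes leg 2 → 23:55 UTC.
Add 6 hours and 14 minutes layover in Delhi → 06:09 UTC (Jun 3).
Add 6 hours 5 minutes leg 3 → 12:14 UTC.
Lima is UTC−5:00, so local arrival = 12:14 − 5:00 = 07:14 on Jun 3.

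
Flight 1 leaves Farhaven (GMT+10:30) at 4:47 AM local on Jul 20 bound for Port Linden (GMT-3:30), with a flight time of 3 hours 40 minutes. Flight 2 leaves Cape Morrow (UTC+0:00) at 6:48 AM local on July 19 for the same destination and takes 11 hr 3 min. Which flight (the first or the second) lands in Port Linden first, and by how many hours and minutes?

Flight 1 in UTC: 4:47 AM − 10:30 = 6:17 PM on Jul 19.
+3 hours and 40 minutes → arrive 9:57 PM UTC on Jul 19.
Flight 2 departs at 6:48 AM UTC (Jul 19).
+11 hours 3 minutes → arrive 5:51 PM UTC on Jul 19.
Flight 2 lands earlier by 4 hours 6 minutes.

the second, by 4 hours 6 minutes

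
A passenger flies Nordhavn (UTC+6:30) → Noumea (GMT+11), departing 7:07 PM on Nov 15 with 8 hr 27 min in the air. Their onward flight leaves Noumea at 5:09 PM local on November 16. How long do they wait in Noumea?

9 hours 5 minutes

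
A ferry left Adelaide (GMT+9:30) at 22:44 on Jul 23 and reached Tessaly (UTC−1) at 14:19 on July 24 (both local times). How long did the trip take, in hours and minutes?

Departure in UTC: 22:44 − 9:30 = 13:14 on Jul 23.
Arrival in UTC: 14:19 + 1:00 = 15:19 on Jul 24.
Elapsed = 15:19 − 13:14 (+1 day) = 26 hours 5 minutes.

26 hours 5 minutes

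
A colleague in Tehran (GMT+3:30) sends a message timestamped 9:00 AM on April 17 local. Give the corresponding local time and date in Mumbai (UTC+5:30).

In UTC: 9:00 AM − 3:30 = 5:30 AM on Apr 17.
Mumbai is UTC+5:30: 5:30 AM + 5:30 = 11:00 AM on Apr 17.

11:00 AM on April 17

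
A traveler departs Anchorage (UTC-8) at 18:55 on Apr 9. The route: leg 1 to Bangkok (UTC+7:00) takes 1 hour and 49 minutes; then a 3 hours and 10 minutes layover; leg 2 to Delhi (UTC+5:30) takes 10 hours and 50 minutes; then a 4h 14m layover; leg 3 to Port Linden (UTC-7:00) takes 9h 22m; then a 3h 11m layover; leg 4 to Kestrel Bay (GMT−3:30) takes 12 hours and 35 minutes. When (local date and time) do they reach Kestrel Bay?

Convert departure to UTC: 18:55 + 8:00 = 02:55 UTC on Apr 10.
Add 1 hour 49 minutes leg 1 → 04:44 UTC.
Add 3 hours 10 minutes layover in Bangkok → 07:54 UTC.
Add 10 hours 50 minutes leg 2 → 18:44 UTC.
Add 4 hours 14 minutes layover in Delhi → 22:58 UTC.
Add 9 hours 22 minutes leg 3 → 08:20 UTC (Apr 11).
Add 3 hours and 11 minutes layover in Port Linden → 11:31 UTC.
Add 12 hours 35 minutes leg 4 → 00:06 UTC (Apr 12).
Kestrel Bay is UTC−3:30, so local arrival = 00:06 − 3:30 = 20:36 on Apr 11.

20:36 on April 11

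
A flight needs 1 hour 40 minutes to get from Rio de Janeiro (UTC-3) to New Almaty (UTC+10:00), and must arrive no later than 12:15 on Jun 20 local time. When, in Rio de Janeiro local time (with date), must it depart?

21:35 on June 19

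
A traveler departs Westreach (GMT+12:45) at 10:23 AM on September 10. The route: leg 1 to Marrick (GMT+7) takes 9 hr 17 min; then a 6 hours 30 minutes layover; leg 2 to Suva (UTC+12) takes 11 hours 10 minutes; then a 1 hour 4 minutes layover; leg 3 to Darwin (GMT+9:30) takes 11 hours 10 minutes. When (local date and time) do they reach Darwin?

10:19 PM on September 11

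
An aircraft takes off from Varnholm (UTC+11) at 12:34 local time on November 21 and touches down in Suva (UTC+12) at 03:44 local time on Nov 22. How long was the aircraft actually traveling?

14 hours 10 minutes

Suva is 1:00 ahead of Varnholm.
Clock-face elapsed time (ignoring zones) is 15 hours 10 minutes.
Actual elapsed = 15 hours 10 minutes − 1:00 = 14 hours 10 minutes.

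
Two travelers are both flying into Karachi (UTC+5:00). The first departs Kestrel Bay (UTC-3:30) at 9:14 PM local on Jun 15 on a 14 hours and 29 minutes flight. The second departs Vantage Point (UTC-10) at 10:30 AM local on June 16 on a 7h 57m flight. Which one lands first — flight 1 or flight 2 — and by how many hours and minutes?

Flight 1 in UTC: 9:14 PM + 3:30 = 12:44 AM on Jun 16.
+14 hours and 29 minutes → arrive 3:13 PM UTC on Jun 16.
Flight 2 in UTC: 10:30 AM + 10:00 = 8:30 PM on Jun 16.
+7 hours 57 minutes → arrive 4:27 AM UTC on Jun 17.
Flight 1 lands earlier by 13 hours 14 minutes.

the first, by 13 hours 14 minutes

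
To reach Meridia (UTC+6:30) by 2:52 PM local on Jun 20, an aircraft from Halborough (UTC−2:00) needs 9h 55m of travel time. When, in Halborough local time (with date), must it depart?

Target arrival in UTC: 2:52 PM − 6:30 = 8:22 AM on Jun 20.
Subtract 9 hours 55 minutes → departure 10:27 PM UTC on Jun 19.
Halborough is UTC−2:00: 10:27 PM − 2:00 = 8:27 PM on Jun 19.

8:27 PM on June 19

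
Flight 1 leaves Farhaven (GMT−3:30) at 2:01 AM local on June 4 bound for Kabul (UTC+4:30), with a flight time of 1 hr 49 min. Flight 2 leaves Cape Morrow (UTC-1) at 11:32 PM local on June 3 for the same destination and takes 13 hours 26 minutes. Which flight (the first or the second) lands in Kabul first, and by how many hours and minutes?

the first, by 6 hours 38 minutes

Flight 1 in UTC: 2:01 AM + 3:30 = 5:31 AM on Jun 4.
+1 hour 49 minutes → arrive 7:20 AM UTC on Jun 4.
Flight 2 in UTC: 11:32 PM + 1:00 = 12:32 AM on Jun 4.
+13 hours and 26 minutes → arrive 1:58 PM UTC on Jun 4.
Flight 1 lands earlier by 6 hours 38 minutes.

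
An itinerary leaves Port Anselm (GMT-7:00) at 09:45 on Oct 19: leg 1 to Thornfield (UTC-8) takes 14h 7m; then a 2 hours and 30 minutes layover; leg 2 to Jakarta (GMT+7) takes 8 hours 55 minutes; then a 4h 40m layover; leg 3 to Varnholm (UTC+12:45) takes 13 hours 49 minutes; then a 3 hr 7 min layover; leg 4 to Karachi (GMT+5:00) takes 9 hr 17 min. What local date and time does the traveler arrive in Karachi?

06:10 on October 22

Convert departure to UTC: 09:45 + 7:00 = 16:45 UTC on Oct 19.
Add 14 hours and 7 minutes leg 1 → 06:52 UTC (Oct 20).
Add 2 hours and 30 minutes layover in Thornfield → 09:22 UTC.
Add 8 hours 55 minutes leg 2 → 18:17 UTC.
Add 4 hours and 40 minutes layover in Jakarta → 22:57 UTC.
Add 13 hours 49 minutes leg 3 → 12:46 UTC (Oct 21).
Add 3 hours and 7 minutes layover in Varnholm → 15:53 UTC.
Add 9 hours and 17 minutes leg 4 → 01:10 UTC (Oct 22).
Karachi is UTC+5:00, so local arrival = 01:10 + 5:00 = 06:10 on Oct 22.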